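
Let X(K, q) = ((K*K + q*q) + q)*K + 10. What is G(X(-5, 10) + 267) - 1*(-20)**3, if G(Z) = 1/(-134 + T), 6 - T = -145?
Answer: 136001/17 ≈ 8000.1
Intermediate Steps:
T = 151 (T = 6 - 1*(-145) = 6 + 145 = 151)
X(K, q) = 10 + K*(q + K**2 + q**2) (X(K, q) = ((K**2 + q**2) + q)*K + 10 = (q + K**2 + q**2)*K + 10 = K*(q + K**2 + q**2) + 10 = 10 + K*(q + K**2 + q**2))
G(Z) = 1/17 (G(Z) = 1/(-134 + 151) = 1/17)
G(X(-5, 10) + 267) - 1*(-20)**3 = 1/17 - 1*(-20)**3 = 1/17 - 1*(-8000) = 1/17 + 8000 = 136001/17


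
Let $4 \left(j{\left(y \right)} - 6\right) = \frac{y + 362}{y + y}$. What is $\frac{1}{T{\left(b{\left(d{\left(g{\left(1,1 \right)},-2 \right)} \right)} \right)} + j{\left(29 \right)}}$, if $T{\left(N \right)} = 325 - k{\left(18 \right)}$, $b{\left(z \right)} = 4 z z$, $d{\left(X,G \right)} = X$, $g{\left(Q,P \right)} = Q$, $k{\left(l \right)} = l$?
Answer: $\frac{232}{73007} \approx 0.0031778$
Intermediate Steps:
$b{\left(z \right)} = 4 z^{2}$
$j{\left(y \right)} = 6 + \frac{362 + y}{8 y}$ ($j{\left(y \right)} = 6 + \frac{\left(y + 362\right) \frac{1}{y + y}}{4} = 6 + \frac{\left(362 + y\right) \frac{1}{2 y}}{4} = 6 + \frac{\frac{1}{2} \frac{1}{y} \left(362 + y\right)}{4} = 6 + \frac{362 + y}{8 y}$)
$T{\left(N \right)} = 307$ ($T{\left(N \right)} = 325 - 18 = 307$)
$\frac{1}{T{\left(b{\left(d{\left(g{\left(1,1 \right)},-2 \right)} \right)} \right)} + j{\left(29 \right)}} = \frac{1}{307 + \frac{362 + 49 \cdot 29}{8 \cdot 29}} = \frac{1}{307 + \frac{1}{8} \cdot \frac{1}{29} \left(362 + 1421\right)} = \frac{1}{307 + \frac{1}{8} \cdot \frac{1}{29} \cdot 1783} = \frac{1}{307 + \frac{1783}{232}} = \frac{1}{\frac{73007}{232}} = \frac{232}{73007}$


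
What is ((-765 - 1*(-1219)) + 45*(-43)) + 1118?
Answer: -363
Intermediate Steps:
((-765 - 1*(-1219)) + 45*(-43)) + 1118 = ((-765 + 1219) - 1935) + 1118 = (454 - 1935) + 1118 = -1481 + 1118 = -363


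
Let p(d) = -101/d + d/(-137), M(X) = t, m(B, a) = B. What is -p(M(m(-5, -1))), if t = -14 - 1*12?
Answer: -14513/3562 ≈ -4.0744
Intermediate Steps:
t = -26 (t = -14 - 12 = -26)
M(X) = -26
p(d) = -101/d - d/137 (p(d) = -101/d + d*(-1/137) = -101/d - d/137)
-p(M(m(-5, -1))) = -(-101/(-26) - 1/137*(-26)) = -(-101*(-1/26) + 26/137) = -(101/26 + 26/137) = -1*14513/3562 = -14513/3562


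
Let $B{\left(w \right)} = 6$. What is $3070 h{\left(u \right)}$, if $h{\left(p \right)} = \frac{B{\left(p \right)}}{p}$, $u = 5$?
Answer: $3684$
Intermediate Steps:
$h{\left(p \right)} = \frac{6}{p}$
$3070 h{\left(u \right)} = 3070 \cdot \frac{6}{5} = 3684$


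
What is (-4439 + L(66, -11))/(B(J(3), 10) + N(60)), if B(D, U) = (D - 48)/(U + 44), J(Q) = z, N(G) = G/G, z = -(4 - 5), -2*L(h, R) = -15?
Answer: -239301/7 ≈ -34186.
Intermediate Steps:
L(h, R) = 15/2 (L(h, R) = -1/2*(-15) = 15/2)
z = 1 (z = -1*(-1) = 1)
N(G) = 1
J(Q) = 1
B(D, U) = (-48 + D)/(44 + U)
(-4439 + L(66, -11))/(B(J(3), 10) + N(60)) = (-4439 + 15/2)/((-48 + 1)/(44 + 10) + 1) = -8863/(2*(-47/54 + 1)) = -8863/(2*7/54) = -8863/2*54/7 = -239301/7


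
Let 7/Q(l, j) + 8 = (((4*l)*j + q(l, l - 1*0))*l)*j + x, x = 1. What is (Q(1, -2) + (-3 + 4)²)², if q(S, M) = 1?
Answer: 4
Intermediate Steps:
Q(l, j) = 7/(-7 + j*l*(1 + 4*j*l)) (Q(l, j) = 7/(-8 + ((((4*l)*j + 1)*l)*j + 1)) = 7/(-8 + (((4*j*l + 1)*l)*j + 1)) = 7/(-8 + (((1 + 4*j*l)*l)*j + 1)) = 7/(-8 + ((l*(1 + 4*j*l))*j + 1)) = 7/(-8 + (j*l*(1 + 4*j*l) + 1)) = 7/(-8 + (1 + j*l*(1 + 4*j*l))) = 7/(-7 + j*l*(1 + 4*j*l)))
(Q(1, -2) + (-3 + 4)²)² = (7/(-7 - 2*1 + 4*(-2)²*1²) + (-3 + 4)²)² = (7/(-7 - 2 + 4*4*1) + 1²)² = (7/(-7 - 2 + 16) + 1)² = (7/7 + 1)² = (7*(⅐) + 1)² = (1 + 1)² = 2² = 4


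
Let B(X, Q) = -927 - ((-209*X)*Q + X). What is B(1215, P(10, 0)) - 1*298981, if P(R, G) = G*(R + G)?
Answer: -301123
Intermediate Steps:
P(R, G) = G*(G + R)
B(X, Q) = -927 - X + 209*Q*X (B(X, Q) = -927 - (-209*Q*X + X) = -927 - (X - 209*Q*X) = -927 + (-X + 209*Q*X) = -927 - X + 209*Q*X)
B(1215, P(10, 0)) - 1*298981 = (-927 - 1*1215 + 209*(0*(0 + 10))*1215) - 1*298981 = (-927 - 1215 + 209*(0*10)*1215) - 298981 = (-927 - 1215 + 209*0*1215) - 298981 = (-927 - 1215 + 0) - 298981 = -2142 - 298981 = -301123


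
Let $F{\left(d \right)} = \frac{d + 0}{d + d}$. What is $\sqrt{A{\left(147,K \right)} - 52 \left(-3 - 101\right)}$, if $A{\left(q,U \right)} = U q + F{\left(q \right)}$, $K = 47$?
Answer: $\frac{\sqrt{49270}}{2} \approx 110.98$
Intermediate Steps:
$F{\left(d \right)} = \frac{1}{2}$ ($F{\left(d \right)} = \frac{d}{2 d} = d \frac{1}{2 d} = \frac{1}{2}$)
$A{\left(q,U \right)} = \frac{1}{2} + U q$ ($A{\left(q,U \right)} = U q + \frac{1}{2} = \frac{1}{2} + U q$)
$\sqrt{A{\left(147,K \right)} - 52 \left(-3 - 101\right)} = \sqrt{\left(\frac{1}{2} + 47 \cdot 147\right) - 52 \left(-3 - 101\right)} = \sqrt{\left(\frac{1}{2} + 6909\right) - -5408} = \sqrt{\frac{13819}{2} + 5408} = \sqrt{\frac{24635}{2}} = \frac{\sqrt{49270}}{2}$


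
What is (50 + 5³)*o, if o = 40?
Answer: 7000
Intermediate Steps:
(50 + 5³)*o = (50 + 5³)*40 = (50 + 125)*40 = 175*40 = 7000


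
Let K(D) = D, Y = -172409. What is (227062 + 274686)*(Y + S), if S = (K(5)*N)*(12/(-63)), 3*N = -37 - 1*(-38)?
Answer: -5449879903676/63 ≈ -8.6506e+10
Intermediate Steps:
N = ⅓ (N = (-37 - 1*(-38))/3 = (-37 + 38)/3 = (⅓)*1 = ⅓ ≈ 0.33333)
S = -20/63 (S = (5*(⅓))*(12/(-63)) = 5*(12*(-1/63))/3 = (5/3)*(-4/21) = -20/63 ≈ -0.31746)
(227062 + 274686)*(Y + S) = (227062 + 274686)*(-172409 - 20/63) = 501748*(-10861787/63) = -5449879903676/63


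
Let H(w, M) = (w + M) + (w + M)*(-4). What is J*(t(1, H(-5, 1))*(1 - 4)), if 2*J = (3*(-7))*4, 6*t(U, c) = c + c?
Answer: 504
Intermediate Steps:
H(w, M) = -3*M - 3*w (H(w, M) = (M + w) + (M + w)*(-4) = (M + w) + (-4*M - 4*w) = -3*M - 3*w)
t(U, c) = c/3 (t(U, c) = (c + c)/6 = (2*c)/6 = c/3)
J = -42 (J = ((3*(-7))*4)/2 = (-21*4)/2 = (1/2)*(-84) = -42)
J*(t(1, H(-5, 1))*(1 - 4)) = -42*(-3*1 - 3*(-5))/3*(1 - 4) = -42*(-3 + 15)/3*(-3) = -42*(1/3)*12*(-3) = -168*(-3) = -42*(-12) = 504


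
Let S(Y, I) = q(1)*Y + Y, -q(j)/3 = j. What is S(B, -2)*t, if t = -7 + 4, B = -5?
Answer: -30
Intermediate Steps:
q(j) = -3*j
S(Y, I) = -2*Y (S(Y, I) = (-3*1)*Y + Y = -3*Y + Y = -2*Y)
t = -3
S(B, -2)*t = -2*(-5)*(-3) = 10*(-3) = -30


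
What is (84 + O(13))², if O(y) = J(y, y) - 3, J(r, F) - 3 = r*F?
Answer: 64009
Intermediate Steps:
J(r, F) = 3 + F*r (J(r, F) = 3 + r*F = 3 + F*r)
O(y) = y² (O(y) = (3 + y*y) - 3 = (3 + y²) - 3 = y²)
(84 + O(13))² = (84 + 13²)² = (84 + 169)² = 253² = 64009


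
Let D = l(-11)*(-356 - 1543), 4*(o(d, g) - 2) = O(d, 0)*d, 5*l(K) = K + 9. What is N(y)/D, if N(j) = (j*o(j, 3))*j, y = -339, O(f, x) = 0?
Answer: 63845/211 ≈ 302.58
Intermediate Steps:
l(K) = 9/5 + K/5 (l(K) = (K + 9)/5 = (9 + K)/5 = 9/5 + K/5)
o(d, g) = 2 (o(d, g) = 2 + (0*d)/4 = 2 + (¼)*0 = 2 + 0 = 2)
D = 3798/5 (D = (9/5 + (⅕)*(-11))*(-356 - 1543) = (9/5 - 11/5)*(-1899) = -⅖*(-1899) = 3798/5 ≈ 759.60)
N(j) = 2*j² (N(j) = (j*2)*j = (2*j)*j = 2*j²)
N(y)/D = (2*(-339)²)/(3798/5) = (2*114921)*(5/3798) = 229842*(5/3798) = 63845/211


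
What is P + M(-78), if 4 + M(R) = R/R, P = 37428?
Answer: 37425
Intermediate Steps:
M(R) = -3 (M(R) = -4 + R/R = -4 + 1 = -3)
P + M(-78) = 37428 - 3 = 37425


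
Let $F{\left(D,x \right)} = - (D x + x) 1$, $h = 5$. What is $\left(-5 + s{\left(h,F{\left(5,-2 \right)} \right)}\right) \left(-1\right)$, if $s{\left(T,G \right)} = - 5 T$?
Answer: $30$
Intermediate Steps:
$F{\left(D,x \right)} = - x - D x$ ($F{\left(D,x \right)} = - (x + D x) 1 = \left(- x - D x\right) 1 = - x - D x$)
$\left(-5 + s{\left(h,F{\left(5,-2 \right)} \right)}\right) \left(-1\right) = \left(-5 - 25\right) \left(-1\right) = \left(-30\right) \left(-1\right) = 30$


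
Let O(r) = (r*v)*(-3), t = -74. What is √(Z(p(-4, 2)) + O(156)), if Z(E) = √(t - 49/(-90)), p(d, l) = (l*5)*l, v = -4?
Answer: √(1684800 + 30*I*√66110)/30 ≈ 43.267 + 0.099044*I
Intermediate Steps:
p(d, l) = 5*l² (p(d, l) = (5*l)*l = 5*l²)
O(r) = 12*r (O(r) = (r*(-4))*(-3) = -4*r*(-3) = 12*r)
Z(E) = I*√66110/30 (Z(E) = √(-74 - 49/(-90)) = √(-74 - 49*(-1/90)) = √(-74 + 49/90) = √(-6611/90) = I*√66110/30)
√(Z(p(-4, 2)) + O(156)) = √(I*√66110/30 + 12*156) = √(I*√66110/30 + 1872) = √(1872 + I*√66110/30)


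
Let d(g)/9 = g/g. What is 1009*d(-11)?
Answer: 9081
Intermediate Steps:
d(g) = 9 (d(g) = 9*(g/g) = 9*1 = 9)
1009*d(-11) = 1009*9 = 9081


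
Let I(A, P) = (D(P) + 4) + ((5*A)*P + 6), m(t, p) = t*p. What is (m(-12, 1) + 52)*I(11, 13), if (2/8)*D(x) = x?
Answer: 31080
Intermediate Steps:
D(x) = 4*x
m(t, p) = p*t
I(A, P) = 10 + 4*P + 5*A*P (I(A, P) = (4*P + 4) + ((5*A)*P + 6) = (4 + 4*P) + (5*A*P + 6) = (4 + 4*P) + (6 + 5*A*P) = 10 + 4*P + 5*A*P)
(m(-12, 1) + 52)*I(11, 13) = (1*(-12) + 52)*(10 + 4*13 + 5*11*13) = (-12 + 52)*(10 + 52 + 715) = 40*777 = 31080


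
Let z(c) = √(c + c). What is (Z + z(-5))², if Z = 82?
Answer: (82 + I*√10)² ≈ 6714.0 + 518.61*I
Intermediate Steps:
z(c) = √2*√c (z(c) = √(2*c) = √2*√c)
(Z + z(-5))² = (82 + √2*√(-5))² = (82 + √2*(I*√5))² = (82 + I*√10)²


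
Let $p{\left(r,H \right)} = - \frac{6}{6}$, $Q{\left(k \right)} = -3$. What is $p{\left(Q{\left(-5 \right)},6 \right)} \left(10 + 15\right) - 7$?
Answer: $-32$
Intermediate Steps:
$p{\left(r,H \right)} = -1$ ($p{\left(r,H \right)} = \left(-6\right) \frac{1}{6} = -1$)
$p{\left(Q{\left(-5 \right)},6 \right)} \left(10 + 15\right) - 7 = - (10 + 15) - 7 = \left(-1\right) 25 - 7 = -25 - 7 = -32$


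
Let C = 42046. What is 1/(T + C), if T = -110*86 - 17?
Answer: 1/32569 ≈ 3.0704e-5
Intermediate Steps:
T = -9477 (T = -9460 - 17 = -9477)
1/(T + C) = 1/(-9477 + 42046) = 1/32569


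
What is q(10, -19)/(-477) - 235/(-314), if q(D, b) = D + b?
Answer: 12769/16642 ≈ 0.76728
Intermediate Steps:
q(10, -19)/(-477) - 235/(-314) = (10 - 19)/(-477) - 235/(-314) = -9*(-1/477) - 235*(-1/314) = 1/53 + 235/314 = 12769/16642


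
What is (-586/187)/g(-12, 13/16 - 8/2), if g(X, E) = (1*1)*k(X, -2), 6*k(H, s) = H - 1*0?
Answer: 293/187 ≈ 1.5668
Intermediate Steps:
k(H, s) = H/6 (k(H, s) = (H - 1*0)/6 = (H + 0)/6 = H/6)
g(X, E) = X/6 (g(X, E) = (1*1)*(X/6) = 1*(X/6) = X/6)
(-586/187)/g(-12, 13/16 - 8/2) = (-586/187)/(((⅙)*(-12))) = -586*1/187/(-2) = -586/187*(-½) = 293/187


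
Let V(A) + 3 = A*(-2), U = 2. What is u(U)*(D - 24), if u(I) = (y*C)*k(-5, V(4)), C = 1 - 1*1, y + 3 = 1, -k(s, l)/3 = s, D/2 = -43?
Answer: 0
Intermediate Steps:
D = -86 (D = 2*(-43) = -86)
V(A) = -3 - 2*A (V(A) = -3 + A*(-2) = -3 - 2*A)
k(s, l) = -3*s
y = -2 (y = -3 + 1 = -2)
C = 0 (C = 1 - 1 = 0)
u(I) = 0 (u(I) = (-2*0)*(-3*(-5)) = 0*15 = 0)
u(U)*(D - 24) = 0*(-86 - 24) = 0*(-110) = 0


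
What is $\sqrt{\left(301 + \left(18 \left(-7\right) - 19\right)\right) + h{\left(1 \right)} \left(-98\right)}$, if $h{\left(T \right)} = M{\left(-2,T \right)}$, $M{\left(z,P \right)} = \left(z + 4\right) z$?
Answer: $2 \sqrt{137} \approx 23.409$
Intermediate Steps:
$M{\left(z,P \right)} = z \left(4 + z\right)$ ($M{\left(z,P \right)} = \left(4 + z\right) z = z \left(4 + z\right)$)
$h{\left(T \right)} = -4$ ($h{\left(T \right)} = - 2 \left(4 - 2\right) = \left(-2\right) 2 = -4$)
$\sqrt{\left(301 + \left(18 \left(-7\right) - 19\right)\right) + h{\left(1 \right)} \left(-98\right)} = \sqrt{\left(301 + \left(18 \left(-7\right) - 19\right)\right) - -392} = \sqrt{\left(301 - 145\right) + 392} = \sqrt{156 + 392} = \sqrt{548} = 2 \sqrt{137}$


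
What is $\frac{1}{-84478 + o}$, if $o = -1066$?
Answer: $- \frac{1}{85544} \approx -1.169 \cdot 10^{-5}$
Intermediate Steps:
$\frac{1}{-84478 + o} = \frac{1}{-84478 - 1066} = \frac{1}{-85544} = - \frac{1}{85544}$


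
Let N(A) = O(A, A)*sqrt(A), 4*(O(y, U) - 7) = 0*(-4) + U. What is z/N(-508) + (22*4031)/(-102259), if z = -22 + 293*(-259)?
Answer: -88682/102259 - 25303*I*sqrt(127)/10160 ≈ -0.86723 - 28.066*I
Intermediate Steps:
O(y, U) = 7 + U/4 (O(y, U) = 7 + (0*(-4) + U)/4 = 7 + (0 + U)/4 = 7 + U/4)
z = -75909 (z = -22 - 75887 = -75909)
N(A) = sqrt(A)*(7 + A/4) (N(A) = (7 + A/4)*sqrt(A) = sqrt(A)*(7 + A/4))
z/N(-508) + (22*4031)/(-102259) = -75909*(-2*I*sqrt(127)/(127*(28 - 508))) + (22*4031)/(-102259) = -75909*I*sqrt(127)/30480 + 88682*(-1/102259) = -75909*I*sqrt(127)/30480 - 88682/102259 = -25303*I*sqrt(127)/10160 - 88682/102259 = -88682/102259 - 25303*I*sqrt(127)/10160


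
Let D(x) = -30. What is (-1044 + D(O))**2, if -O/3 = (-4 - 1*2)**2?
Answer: 1153476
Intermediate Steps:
O = -108 (O = -3*(-4 - 1*2)**2 = -3*(-4 - 2)**2 = -3*(-6)**2 = -3*36 = -108)
(-1044 + D(O))**2 = (-1044 - 30)**2 = (-1074)**2 = 1153476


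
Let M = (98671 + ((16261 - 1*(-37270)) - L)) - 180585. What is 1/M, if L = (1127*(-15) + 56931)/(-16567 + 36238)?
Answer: -6557/186120673 ≈ -3.5230e-5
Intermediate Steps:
L = 13342/6557 (L = (-16905 + 56931)/19671 = 40026*(1/19671) = 13342/6557 ≈ 2.0348)
M = -186120673/6557 (M = (98671 + ((16261 - 1*(-37270)) - 1*13342/6557)) - 180585 = (98671 + ((16261 + 37270) - 13342/6557)) - 180585 = (98671 + (53531 - 13342/6557)) - 180585 = (98671 + 350989425/6557) - 180585 = 997975172/6557 - 180585 = -186120673/6557 ≈ -28385.)
1/M = 1/(-186120673/6557) = -6557/186120673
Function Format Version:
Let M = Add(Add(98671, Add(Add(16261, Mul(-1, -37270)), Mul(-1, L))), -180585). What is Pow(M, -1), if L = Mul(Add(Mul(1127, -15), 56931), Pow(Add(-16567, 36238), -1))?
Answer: Rational(-6557, 186120673) ≈ -3.5230e-5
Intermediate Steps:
L = Rational(13342, 6557) (L = Mul(Add(-16905, 56931), Pow(19671, -1)) = Mul(40026, Rational(1, 19671)) = Rational(13342, 6557) ≈ 2.0348)
M = Rational(-186120673, 6557) (M = Add(Add(98671, Add(Add(16261, Mul(-1, -37270)), Mul(-1, Rational(13342, 6557)))), -180585) = Add(Add(98671, Add(Add(16261, 37270), Rational(-13342, 6557))), -180585) = Add(Add(98671, Add(53531, Rational(-13342, 6557))), -180585) = Add(Add(98671, Rational(350989425, 6557)), -180585) = Add(Rational(997975172, 6557), -180585) = Rational(-186120673, 6557) ≈ -28385.)
Pow(M, -1) = Pow(Rational(-186120673, 6557), -1) = Rational(-6557, 186120673)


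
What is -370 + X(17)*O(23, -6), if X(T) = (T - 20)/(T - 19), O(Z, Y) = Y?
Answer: -379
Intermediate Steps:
X(T) = (-20 + T)/(-19 + T)
-370 + X(17)*O(23, -6) = -370 + ((-20 + 17)/(-19 + 17))*(-6) = -370 + (-3/(-2))*(-6) = -370 - ½*(-3)*(-6) = -370 + (3/2)*(-6) = -370 - 9 = -379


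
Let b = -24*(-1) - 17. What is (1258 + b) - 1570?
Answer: -305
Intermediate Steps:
b = 7 (b = 24 - 17 = 7)
(1258 + b) - 1570 = (1258 + 7) - 1570 = 1265 - 1570 = -305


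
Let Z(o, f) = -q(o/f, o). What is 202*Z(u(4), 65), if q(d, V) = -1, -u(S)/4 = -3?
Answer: 202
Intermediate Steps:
u(S) = 12 (u(S) = -4*(-3) = 12)
Z(o, f) = 1 (Z(o, f) = -1*(-1) = 1)
202*Z(u(4), 65) = 202*1 = 202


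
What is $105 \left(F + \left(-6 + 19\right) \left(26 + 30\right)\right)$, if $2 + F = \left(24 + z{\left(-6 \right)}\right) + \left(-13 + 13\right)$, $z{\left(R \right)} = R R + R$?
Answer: $81900$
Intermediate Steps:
$z{\left(R \right)} = R + R^{2}$ ($z{\left(R \right)} = R^{2} + R = R + R^{2}$)
$F = 52$ ($F = -2 - \left(-24 + 6 \left(1 - 6\right)\right) = -2 + \left(\left(24 - -30\right) + 0\right) = -2 + \left(\left(24 + 30\right) + 0\right) = -2 + \left(54 + 0\right) = -2 + 54 = 52$)
$105 \left(F + \left(-6 + 19\right) \left(26 + 30\right)\right) = 105 \left(52 + \left(-6 + 19\right) \left(26 + 30\right)\right) = 105 \left(52 + 13 \cdot 56\right) = 105 \left(52 + 728\right) = 105 \cdot 780 = 81900$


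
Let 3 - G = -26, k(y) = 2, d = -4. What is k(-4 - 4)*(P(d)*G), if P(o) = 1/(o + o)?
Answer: -29/4 ≈ -7.2500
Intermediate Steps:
P(o) = 1/(2*o)
G = 29 (G = 3 - 1*(-26) = 3 + 26 = 29)
k(-4 - 4)*(P(d)*G) = 2*(((½)/(-4))*29) = 2*(((½)*(-¼))*29) = 2*(-⅛*29) = 2*(-29/8) = -29/4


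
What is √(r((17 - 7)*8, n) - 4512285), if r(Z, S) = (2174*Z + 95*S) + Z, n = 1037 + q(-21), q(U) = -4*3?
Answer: I*√4240910 ≈ 2059.3*I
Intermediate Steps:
q(U) = -12
n = 1025 (n = 1037 - 12 = 1025)
r(Z, S) = 95*S + 2175*Z (r(Z, S) = (95*S + 2174*Z) + Z = 95*S + 2175*Z)
√(r((17 - 7)*8, n) - 4512285) = √((95*1025 + 2175*((17 - 7)*8)) - 4512285) = √((97375 + 2175*(10*8)) - 4512285) = √((97375 + 2175*80) - 4512285) = √((97375 + 174000) - 4512285) = √(271375 - 4512285) = √(-4240910) = I*√4240910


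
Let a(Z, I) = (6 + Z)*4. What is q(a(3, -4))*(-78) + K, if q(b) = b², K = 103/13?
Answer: -1314041/13 ≈ -1.0108e+5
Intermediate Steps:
a(Z, I) = 24 + 4*Z
K = 103/13 (K = 103*(1/13) = 103/13 ≈ 7.9231)
q(a(3, -4))*(-78) + K = (24 + 4*3)²*(-78) + 103/13 = (24 + 12)²*(-78) + 103/13 = 36²*(-78) + 103/13 = 1296*(-78) + 103/13 = -101088 + 103/13 = -1314041/13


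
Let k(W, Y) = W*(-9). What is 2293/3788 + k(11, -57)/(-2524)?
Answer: 385159/597557 ≈ 0.64456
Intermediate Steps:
k(W, Y) = -9*W
2293/3788 + k(11, -57)/(-2524) = 2293/3788 - 9*11/(-2524) = 2293*(1/3788) - 99*(-1/2524) = 2293/3788 + 99/2524 = 385159/597557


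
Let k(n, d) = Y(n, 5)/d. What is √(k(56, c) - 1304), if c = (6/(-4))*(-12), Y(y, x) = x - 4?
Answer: 7*I*√958/6 ≈ 36.11*I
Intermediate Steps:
Y(y, x) = -4 + x
c = 18 (c = (6*(-¼))*(-12) = -3/2*(-12) = 18)
k(n, d) = 1/d (k(n, d) = (-4 + 5)/d = 1/d)
√(k(56, c) - 1304) = √(1/18 - 1304) = √(-23471/18) = 7*I*√958/6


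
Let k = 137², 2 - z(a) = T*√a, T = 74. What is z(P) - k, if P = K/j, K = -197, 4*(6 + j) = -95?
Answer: -18767 - 148*√23443/119 ≈ -18957.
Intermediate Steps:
j = -119/4 (j = -6 + (¼)*(-95) = -6 - 95/4 = -119/4 ≈ -29.750)
P = 788/119 (P = -197/(-119/4) = -197*(-4/119) = 788/119 ≈ 6.6218)
z(a) = 2 - 74*√a
k = 18769
z(P) - k = (2 - 148*√23443/119) - 1*18769 = (2 - 148*√23443/119) - 18769 = -18767 - 148*√23443/119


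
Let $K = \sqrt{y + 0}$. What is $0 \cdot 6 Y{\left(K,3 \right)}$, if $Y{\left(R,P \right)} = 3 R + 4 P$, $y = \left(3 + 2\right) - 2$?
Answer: $0$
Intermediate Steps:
$y = 3$ ($y = 5 - 2 = 3$)
$K = \sqrt{3}$ ($K = \sqrt{3 + 0} = \sqrt{3} \approx 1.732$)
$0 \cdot 6 Y{\left(K,3 \right)} = 0 \cdot 6 \left(3 \sqrt{3} + 4 \cdot 3\right) = 0 \left(3 \sqrt{3} + 12\right) = 0 \left(12 + 3 \sqrt{3}\right) = 0$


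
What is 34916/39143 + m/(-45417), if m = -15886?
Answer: 2207605670/1777757631 ≈ 1.2418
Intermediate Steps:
34916/39143 + m/(-45417) = 34916/39143 - 15886/(-45417) = 34916*(1/39143) - 15886*(-1/45417) = 34916/39143 + 15886/45417 = 2207605670/1777757631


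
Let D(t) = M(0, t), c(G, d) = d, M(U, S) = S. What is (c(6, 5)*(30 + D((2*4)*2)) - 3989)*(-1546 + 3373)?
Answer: -6867693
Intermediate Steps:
D(t) = t
(c(6, 5)*(30 + D((2*4)*2)) - 3989)*(-1546 + 3373) = (5*(30 + (2*4)*2) - 3989)*(-1546 + 3373) = (5*(30 + 8*2) - 3989)*1827 = (5*(30 + 16) - 3989)*1827 = (5*46 - 3989)*1827 = (230 - 3989)*1827 = -3759*1827 = -6867693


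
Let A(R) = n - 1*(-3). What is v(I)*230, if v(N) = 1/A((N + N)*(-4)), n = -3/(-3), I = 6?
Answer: 115/2 ≈ 57.500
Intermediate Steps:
n = 1 (n = -3*(-1/3) = 1)
A(R) = 4 (A(R) = 1 - 1*(-3) = 1 + 3 = 4)
v(N) = 1/4
v(I)*230 = (1/4)*230 = 115/2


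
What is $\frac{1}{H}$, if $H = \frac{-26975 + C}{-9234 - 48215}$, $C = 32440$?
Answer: $- \frac{57449}{5465} \approx -10.512$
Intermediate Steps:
$H = - \frac{5465}{57449}$ ($H = \frac{-26975 + 32440}{-9234 - 48215} = \frac{5465}{-57449} = 5465 \left(- \frac{1}{57449}\right) = - \frac{5465}{57449} \approx -0.095128$)
$\frac{1}{H} = \frac{1}{- \frac{5465}{57449}} = - \frac{57449}{5465}$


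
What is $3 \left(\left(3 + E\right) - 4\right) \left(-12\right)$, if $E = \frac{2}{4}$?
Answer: $18$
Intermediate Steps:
$E = \frac{1}{2}$ ($E = 2 \cdot \frac{1}{4} = \frac{1}{2} \approx 0.5$)
$3 \left(\left(3 + E\right) - 4\right) \left(-12\right) = 3 \left(\left(3 + \frac{1}{2}\right) - 4\right) \left(-12\right) = 3 \left(\frac{7}{2} - 4\right) \left(-12\right) = 3 \left(- \frac{1}{2}\right) \left(-12\right) = \left(- \frac{3}{2}\right) \left(-12\right) = 18$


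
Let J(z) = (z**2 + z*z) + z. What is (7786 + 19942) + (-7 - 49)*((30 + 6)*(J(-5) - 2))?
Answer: -58960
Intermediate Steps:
J(z) = z + 2*z**2 (J(z) = (z**2 + z**2) + z = 2*z**2 + z = z + 2*z**2)
(7786 + 19942) + (-7 - 49)*((30 + 6)*(J(-5) - 2)) = (7786 + 19942) + (-7 - 49)*((30 + 6)*(-5*(1 + 2*(-5)) - 2)) = 27728 - 2016*(-5*(1 - 10) - 2) = 27728 - 2016*(-5*(-9) - 2) = 27728 - 2016*(45 - 2) = 27728 - 2016*43 = 27728 - 56*1548 = 27728 - 86688 = -58960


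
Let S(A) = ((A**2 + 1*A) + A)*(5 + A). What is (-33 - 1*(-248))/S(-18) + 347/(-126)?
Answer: -73681/26208 ≈ -2.8114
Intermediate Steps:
S(A) = (5 + A)*(A**2 + 2*A) (S(A) = ((A**2 + A) + A)*(5 + A) = ((A + A**2) + A)*(5 + A) = (A**2 + 2*A)*(5 + A) = (5 + A)*(A**2 + 2*A))
(-33 - 1*(-248))/S(-18) + 347/(-126) = (-33 - 1*(-248))/((-18*(10 + (-18)**2 + 7*(-18)))) + 347/(-126) = (-33 + 248)/((-18*(10 + 324 - 126))) + 347*(-1/126) = 215/((-18*208)) - 347/126 = 215/(-3744) - 347/126 = 215*(-1/3744) - 347/126 = -215/3744 - 347/126 = -73681/26208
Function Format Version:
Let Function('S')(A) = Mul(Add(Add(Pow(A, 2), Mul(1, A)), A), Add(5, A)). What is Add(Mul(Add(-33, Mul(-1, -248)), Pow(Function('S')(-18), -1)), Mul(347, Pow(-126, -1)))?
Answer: Rational(-73681, 26208) ≈ -2.8114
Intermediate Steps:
Function('S')(A) = Mul(Add(5, A), Add(Pow(A, 2), Mul(2, A))) (Function('S')(A) = Mul(Add(Add(Pow(A, 2), A), A), Add(5, A)) = Mul(Add(Add(A, Pow(A, 2)), A), Add(5, A)) = Mul(Add(Pow(A, 2), Mul(2, A)), Add(5, A)) = Mul(Add(5, A), Add(Pow(A, 2), Mul(2, A))))
Add(Mul(Add(-33, Mul(-1, -248)), Pow(Function('S')(-18), -1)), Mul(347, Pow(-126, -1))) = Add(Mul(Add(-33, Mul(-1, -248)), Pow(Mul(-18, Add(10, Pow(-18, 2), Mul(7, -18))), -1)), Mul(347, Pow(-126, -1))) = Add(Mul(Add(-33, 248), Pow(Mul(-18, Add(10, 324, -126)), -1)), Mul(347, Rational(-1, 126))) = Add(Mul(215, Pow(Mul(-18, 208), -1)), Rational(-347, 126)) = Add(Mul(215, Pow(-3744, -1)), Rational(-347, 126)) = Add(Mul(215, Rational(-1, 3744)), Rational(-347, 126)) = Add(Rational(-215, 3744), Rational(-347, 126)) = Rational(-73681, 26208)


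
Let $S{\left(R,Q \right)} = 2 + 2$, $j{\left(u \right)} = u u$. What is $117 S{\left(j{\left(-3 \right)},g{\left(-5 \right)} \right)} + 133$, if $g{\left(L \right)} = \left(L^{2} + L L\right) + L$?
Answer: $601$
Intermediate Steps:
$g{\left(L \right)} = L + 2 L^{2}$ ($g{\left(L \right)} = \left(L^{2} + L^{2}\right) + L = 2 L^{2} + L = L + 2 L^{2}$)
$j{\left(u \right)} = u^{2}$
$S{\left(R,Q \right)} = 4$
$117 S{\left(j{\left(-3 \right)},g{\left(-5 \right)} \right)} + 133 = 117 \cdot 4 + 133 = 468 + 133 = 601$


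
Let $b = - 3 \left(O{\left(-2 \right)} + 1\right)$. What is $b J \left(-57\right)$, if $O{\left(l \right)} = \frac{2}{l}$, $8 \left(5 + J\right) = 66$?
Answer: $0$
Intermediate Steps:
$J = \frac{13}{4}$ ($J = -5 + \frac{1}{8} \cdot 66 = -5 + \frac{33}{4} = \frac{13}{4} \approx 3.25$)
$b = 0$ ($b = - 3 \left(\frac{2}{-2} + 1\right) = - 3 \left(2 \left(- \frac{1}{2}\right) + 1\right) = - 3 \left(-1 + 1\right) = \left(-3\right) 0 = 0$)
$b J \left(-57\right) = 0 \cdot \frac{13}{4} \left(-57\right) = 0 \left(-57\right) = 0$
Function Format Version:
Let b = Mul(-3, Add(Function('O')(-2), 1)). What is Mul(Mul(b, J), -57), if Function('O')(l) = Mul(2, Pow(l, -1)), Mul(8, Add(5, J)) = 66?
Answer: 0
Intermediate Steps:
J = Rational(13, 4) (J = Add(-5, Mul(Rational(1, 8), 66)) = Add(-5, Rational(33, 4)) = Rational(13, 4) ≈ 3.2500)
b = 0 (b = Mul(-3, Add(Mul(2, Pow(-2, -1)), 1)) = Mul(-3, Add(Mul(2, Rational(-1, 2)), 1)) = Mul(-3, Add(-1, 1)) = Mul(-3, 0) = 0)
Mul(Mul(b, J), -57) = Mul(Mul(0, Rational(13, 4)), -57) = Mul(0, -57) = 0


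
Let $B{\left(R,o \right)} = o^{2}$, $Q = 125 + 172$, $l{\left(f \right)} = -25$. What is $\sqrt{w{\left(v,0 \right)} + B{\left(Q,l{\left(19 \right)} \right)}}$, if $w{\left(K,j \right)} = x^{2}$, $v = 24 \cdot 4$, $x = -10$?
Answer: $5 \sqrt{29} \approx 26.926$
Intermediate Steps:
$Q = 297$
$v = 96$
$w{\left(K,j \right)} = 100$ ($w{\left(K,j \right)} = \left(-10\right)^{2} = 100$)
$\sqrt{w{\left(v,0 \right)} + B{\left(Q,l{\left(19 \right)} \right)}} = \sqrt{100 + \left(-25\right)^{2}} = \sqrt{100 + 625} = \sqrt{725} = 5 \sqrt{29}$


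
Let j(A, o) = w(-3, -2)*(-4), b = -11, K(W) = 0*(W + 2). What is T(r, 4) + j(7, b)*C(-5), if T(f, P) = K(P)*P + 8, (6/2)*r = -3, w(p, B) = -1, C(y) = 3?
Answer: 20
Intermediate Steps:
K(W) = 0 (K(W) = 0*(2 + W) = 0)
r = -1 (r = (1/3)*(-3) = -1)
T(f, P) = 8 (T(f, P) = 0*P + 8 = 0 + 8 = 8)
j(A, o) = 4 (j(A, o) = -1*(-4) = 4)
T(r, 4) + j(7, b)*C(-5) = 8 + 4*3 = 8 + 12 = 20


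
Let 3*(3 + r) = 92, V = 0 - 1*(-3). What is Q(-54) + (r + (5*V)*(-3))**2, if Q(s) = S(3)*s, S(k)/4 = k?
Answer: -3128/9 ≈ -347.56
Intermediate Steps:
V = 3 (V = 0 + 3 = 3)
S(k) = 4*k
r = 83/3 (r = -3 + (1/3)*92 = -3 + 92/3 = 83/3 ≈ 27.667)
Q(s) = 12*s (Q(s) = (4*3)*s = 12*s)
Q(-54) + (r + (5*V)*(-3))**2 = 12*(-54) + (83/3 + (5*3)*(-3))**2 = -648 + (83/3 + 15*(-3))**2 = -648 + (83/3 - 45)**2 = -648 + (-52/3)**2 = -648 + 2704/9 = -3128/9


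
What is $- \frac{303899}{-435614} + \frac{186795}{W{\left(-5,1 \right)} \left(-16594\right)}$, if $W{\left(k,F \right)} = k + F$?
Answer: $\frac{50771058577}{14457157432} \approx 3.5118$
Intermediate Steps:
$W{\left(k,F \right)} = F + k$
$- \frac{303899}{-435614} + \frac{186795}{W{\left(-5,1 \right)} \left(-16594\right)} = - \frac{303899}{-435614} + \frac{186795}{\left(1 - 5\right) \left(-16594\right)} = \left(-303899\right) \left(- \frac{1}{435614}\right) + \frac{186795}{\left(-4\right) \left(-16594\right)} = \frac{303899}{435614} + \frac{186795}{66376} = \frac{50771058577}{14457157432}$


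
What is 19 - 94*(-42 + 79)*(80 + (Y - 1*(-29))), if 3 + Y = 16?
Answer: -424297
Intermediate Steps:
Y = 13 (Y = -3 + 16 = 13)
19 - 94*(-42 + 79)*(80 + (Y - 1*(-29))) = 19 - 94*(-42 + 79)*(80 + (13 - 1*(-29))) = 19 - 3478*(80 + (13 + 29)) = 19 - 3478*(80 + 42) = 19 - 3478*122 = 19 - 94*4514 = 19 - 424316 = -424297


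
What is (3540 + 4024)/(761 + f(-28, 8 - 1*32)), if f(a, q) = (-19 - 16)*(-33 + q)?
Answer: 1891/689 ≈ 2.7446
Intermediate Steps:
f(a, q) = 1155 - 35*q (f(a, q) = -35*(-33 + q) = 1155 - 35*q)
(3540 + 4024)/(761 + f(-28, 8 - 1*32)) = (3540 + 4024)/(761 + (1155 - 35*(8 - 1*32))) = 7564/(761 + (1155 - 35*(8 - 32))) = 7564/(761 + (1155 - 35*(-24))) = 7564/(761 + (1155 + 840)) = 7564/(761 + 1995) = 7564/2756 = 7564*(1/2756) = 1891/689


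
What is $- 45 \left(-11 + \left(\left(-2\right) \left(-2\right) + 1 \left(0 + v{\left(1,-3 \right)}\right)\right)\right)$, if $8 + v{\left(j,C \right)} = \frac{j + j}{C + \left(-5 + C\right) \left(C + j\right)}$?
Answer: $\frac{8685}{13} \approx 668.08$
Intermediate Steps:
$v{\left(j,C \right)} = -8 + \frac{2 j}{C + \left(-5 + C\right) \left(C + j\right)}$ ($v{\left(j,C \right)} = -8 + \frac{j + j}{C + \left(-5 + C\right) \left(C + j\right)} = -8 + \frac{2 j}{C + \left(-5 + C\right) \left(C + j\right)}$)
$- 45 \left(-11 + \left(\left(-2\right) \left(-2\right) + 1 \left(0 + v{\left(1,-3 \right)}\right)\right)\right) = - 45 \left(-11 + \left(\left(-2\right) \left(-2\right) + 1 \left(0 + \frac{2 \left(- 4 \left(-3\right)^{2} + 16 \left(-3\right) + 21 \cdot 1 - \left(-12\right) 1\right)}{\left(-3\right)^{2} - 5 - -12 - 3}\right)\right)\right) = - 45 \left(-11 + \left(4 + 1 \left(0 + \frac{2 \left(\left(-4\right) 9 - 48 + 21 + 12\right)}{9 - 5 + 12 - 3}\right)\right)\right) = - 45 \left(-11 + \left(4 + 1 \left(0 + \frac{2 \left(-36 - 48 + 21 + 12\right)}{13}\right)\right)\right) = - 45 \left(-11 + \left(4 + 1 \left(0 + 2 \cdot \frac{1}{13} \left(-51\right)\right)\right)\right) = - 45 \left(-11 + \left(4 + 1 \left(0 - \frac{102}{13}\right)\right)\right) = - 45 \left(-11 + \left(4 + 1 \left(- \frac{102}{13}\right)\right)\right) = - 45 \left(-11 + \left(4 - \frac{102}{13}\right)\right) = - 45 \left(-11 - \frac{50}{13}\right) = \left(-45\right) \left(- \frac{193}{13}\right) = \frac{8685}{13}$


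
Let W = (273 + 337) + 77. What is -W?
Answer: -687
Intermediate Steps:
W = 687 (W = 610 + 77 = 687)
-W = -1*687 = -687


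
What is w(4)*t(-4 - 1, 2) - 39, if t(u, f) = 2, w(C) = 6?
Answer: -27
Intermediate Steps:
w(4)*t(-4 - 1, 2) - 39 = 6*2 - 39 = 12 - 39 = -27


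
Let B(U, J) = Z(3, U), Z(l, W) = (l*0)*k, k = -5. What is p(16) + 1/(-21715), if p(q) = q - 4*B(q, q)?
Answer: 347439/21715 ≈ 16.000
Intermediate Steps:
Z(l, W) = 0 (Z(l, W) = (l*0)*(-5) = 0*(-5) = 0)
B(U, J) = 0
p(q) = q (p(q) = q - 4*0 = q + 0 = q)
p(16) + 1/(-21715) = 16 + 1/(-21715) = 16 - 1/21715 = 347439/21715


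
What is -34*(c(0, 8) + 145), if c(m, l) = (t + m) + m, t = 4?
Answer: -5066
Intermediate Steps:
c(m, l) = 4 + 2*m (c(m, l) = (4 + m) + m = 4 + 2*m)
-34*(c(0, 8) + 145) = -34*((4 + 2*0) + 145) = -34*((4 + 0) + 145) = -34*(4 + 145) = -34*149 = -5066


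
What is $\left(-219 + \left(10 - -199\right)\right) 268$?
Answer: $-2680$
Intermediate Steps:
$\left(-219 + \left(10 - -199\right)\right) 268 = \left(-219 + \left(10 + 199\right)\right) 268 = \left(-219 + 209\right) 268 = \left(-10\right) 268 = -2680$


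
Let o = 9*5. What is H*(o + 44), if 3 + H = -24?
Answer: -2403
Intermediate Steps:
H = -27 (H = -3 - 24 = -27)
o = 45
H*(o + 44) = -27*(45 + 44) = -27*89 = -2403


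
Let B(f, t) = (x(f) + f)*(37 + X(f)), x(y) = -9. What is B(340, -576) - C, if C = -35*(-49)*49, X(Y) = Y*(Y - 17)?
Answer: 36278632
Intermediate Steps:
X(Y) = Y*(-17 + Y)
C = 84035 (C = 1715*49 = 84035)
B(f, t) = (-9 + f)*(37 + f*(-17 + f))
B(340, -576) - C = (-333 + 340**3 - 26*340**2 + 190*340) - 1*84035 = (-333 + 39304000 - 26*115600 + 64600) - 84035 = (-333 + 39304000 - 3005600 + 64600) - 84035 = 36362667 - 84035 = 36278632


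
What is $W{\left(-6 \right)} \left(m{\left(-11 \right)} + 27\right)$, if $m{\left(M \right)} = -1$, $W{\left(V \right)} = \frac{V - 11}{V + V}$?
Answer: $\frac{221}{6} \approx 36.833$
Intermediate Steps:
$W{\left(V \right)} = \frac{-11 + V}{2 V}$
$W{\left(-6 \right)} \left(m{\left(-11 \right)} + 27\right) = \frac{-11 - 6}{2 \left(-6\right)} \left(-1 + 27\right) = \frac{1}{2} \left(- \frac{1}{6}\right) \left(-17\right) 26 = \frac{17}{12} \cdot 26 = \frac{221}{6}$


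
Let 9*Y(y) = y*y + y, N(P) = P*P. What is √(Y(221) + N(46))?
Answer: √68106/3 ≈ 86.990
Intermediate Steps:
N(P) = P²
Y(y) = y/9 + y²/9 (Y(y) = (y*y + y)/9 = (y² + y)/9 = (y + y²)/9 = y/9 + y²/9)
√(Y(221) + N(46)) = √((⅑)*221*(1 + 221) + 46²) = √((⅑)*221*222 + 2116) = √(16354/3 + 2116) = √(22702/3) = √68106/3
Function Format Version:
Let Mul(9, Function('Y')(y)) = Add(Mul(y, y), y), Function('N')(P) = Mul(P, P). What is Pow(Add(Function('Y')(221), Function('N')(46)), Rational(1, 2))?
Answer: Mul(Rational(1, 3), Pow(68106, Rational(1, 2))) ≈ 86.990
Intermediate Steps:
Function('N')(P) = Pow(P, 2)
Function('Y')(y) = Add(Mul(Rational(1, 9), y), Mul(Rational(1, 9), Pow(y, 2))) (Function('Y')(y) = Mul(Rational(1, 9), Add(Mul(y, y), y)) = Mul(Rational(1, 9), Add(Pow(y, 2), y)) = Mul(Rational(1, 9), Add(y, Pow(y, 2))) = Add(Mul(Rational(1, 9), y), Mul(Rational(1, 9), Pow(y, 2))))
Pow(Add(Function('Y')(221), Function('N')(46)), Rational(1, 2)) = Pow(Add(Mul(Rational(1, 9), 221, Add(1, 221)), Pow(46, 2)), Rational(1, 2)) = Pow(Add(Mul(Rational(1, 9), 221, 222), 2116), Rational(1, 2)) = Pow(Add(Rational(16354, 3), 2116), Rational(1, 2)) = Pow(Rational(22702, 3), Rational(1, 2)) = Mul(Rational(1, 3), Pow(68106, Rational(1, 2)))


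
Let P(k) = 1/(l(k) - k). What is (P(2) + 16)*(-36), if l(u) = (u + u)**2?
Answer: -4050/7 ≈ -578.57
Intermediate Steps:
l(u) = 4*u**2 (l(u) = (2*u)**2 = 4*u**2)
P(k) = 1/(-k + 4*k**2) (P(k) = 1/(4*k**2 - k) = 1/(-k + 4*k**2))
(P(2) + 16)*(-36) = (1/(2*(-1 + 4*2)) + 16)*(-36) = (1/(2*(-1 + 8)) + 16)*(-36) = ((1/2)/7 + 16)*(-36) = ((1/2)*(1/7) + 16)*(-36) = (1/14 + 16)*(-36) = (225/14)*(-36) = -4050/7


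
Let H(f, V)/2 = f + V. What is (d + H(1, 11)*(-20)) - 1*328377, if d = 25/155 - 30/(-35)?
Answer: -71361748/217 ≈ -3.2886e+5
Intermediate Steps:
d = 221/217 (d = 25*(1/155) - 30*(-1/35) = 5/31 + 6/7 = 221/217 ≈ 1.0184)
H(f, V) = 2*V + 2*f (H(f, V) = 2*(f + V) = 2*(V + f) = 2*V + 2*f)
(d + H(1, 11)*(-20)) - 1*328377 = (221/217 + (2*11 + 2*1)*(-20)) - 1*328377 = (221/217 + (22 + 2)*(-20)) - 328377 = (221/217 + 24*(-20)) - 328377 = (221/217 - 480) - 328377 = -103939/217 - 328377 = -71361748/217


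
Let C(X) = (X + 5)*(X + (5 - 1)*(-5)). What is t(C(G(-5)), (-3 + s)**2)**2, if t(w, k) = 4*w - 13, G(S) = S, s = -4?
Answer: 169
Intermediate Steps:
C(X) = (-20 + X)*(5 + X) (C(X) = (5 + X)*(X + 4*(-5)) = (5 + X)*(X - 20) = (5 + X)*(-20 + X) = (-20 + X)*(5 + X))
t(w, k) = -13 + 4*w
t(C(G(-5)), (-3 + s)**2)**2 = (-13 + 4*(-100 + (-5)**2 - 15*(-5)))**2 = (-13 + 4*(-100 + 25 + 75))**2 = (-13 + 4*0)**2 = (-13 + 0)**2 = (-13)**2 = 169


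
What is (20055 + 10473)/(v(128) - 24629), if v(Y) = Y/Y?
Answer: -7632/6157 ≈ -1.2396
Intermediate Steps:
v(Y) = 1
(20055 + 10473)/(v(128) - 24629) = (20055 + 10473)/(1 - 24629) = 30528/(-24628) = 30528*(-1/24628) = -7632/6157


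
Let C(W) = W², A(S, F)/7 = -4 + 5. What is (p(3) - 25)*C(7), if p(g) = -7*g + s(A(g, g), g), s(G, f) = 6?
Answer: -1960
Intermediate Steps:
A(S, F) = 7 (A(S, F) = 7*(-4 + 5) = 7*1 = 7)
p(g) = 6 - 7*g (p(g) = -7*g + 6 = 6 - 7*g)
(p(3) - 25)*C(7) = ((6 - 7*3) - 25)*7² = ((6 - 21) - 25)*49 = (-15 - 25)*49 = -40*49 = -1960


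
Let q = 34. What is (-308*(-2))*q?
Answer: 20944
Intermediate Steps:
(-308*(-2))*q = -308*(-2)*34 = -44*(-14)*34 = 616*34 = 20944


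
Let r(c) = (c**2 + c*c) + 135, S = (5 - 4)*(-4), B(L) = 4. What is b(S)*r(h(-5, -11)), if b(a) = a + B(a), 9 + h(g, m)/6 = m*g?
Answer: 0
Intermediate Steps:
S = -4 (S = 1*(-4) = -4)
h(g, m) = -54 + 6*g*m (h(g, m) = -54 + 6*(m*g) = -54 + 6*(g*m) = -54 + 6*g*m)
r(c) = 135 + 2*c**2 (r(c) = (c**2 + c**2) + 135 = 2*c**2 + 135 = 135 + 2*c**2)
b(a) = 4 + a (b(a) = a + 4 = 4 + a)
b(S)*r(h(-5, -11)) = (4 - 4)*(135 + 2*(-54 + 6*(-5)*(-11))**2) = 0*(135 + 2*(-54 + 330)**2) = 0*(135 + 2*276**2) = 0*(135 + 2*76176) = 0*(135 + 152352) = 0*152487 = 0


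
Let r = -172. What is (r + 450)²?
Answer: 77284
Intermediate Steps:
(r + 450)² = (-172 + 450)² = 278² = 77284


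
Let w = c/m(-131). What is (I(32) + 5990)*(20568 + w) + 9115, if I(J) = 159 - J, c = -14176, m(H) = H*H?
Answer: 2159171587339/17161 ≈ 1.2582e+8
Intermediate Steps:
m(H) = H**2
w = -14176/17161 (w = -14176/((-131)**2) = -14176/17161 ≈ -0.82606)
(I(32) + 5990)*(20568 + w) + 9115 = ((159 - 1*32) + 5990)*(20568 - 14176/17161) + 9115 = ((159 - 32) + 5990)*(352953272/17161) + 9115 = (127 + 5990)*(352953272/17161) + 9115 = 6117*(352953272/17161) + 9115 = 2159015164824/17161 + 9115 = 2159171587339/17161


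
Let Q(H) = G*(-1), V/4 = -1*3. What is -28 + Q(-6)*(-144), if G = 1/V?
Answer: -40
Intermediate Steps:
V = -12 (V = 4*(-1*3) = 4*(-3) = -12)
G = -1/12 (G = 1/(-12) = -1/12 ≈ -0.083333)
Q(H) = 1/12 (Q(H) = -1/12*(-1) = 1/12)
-28 + Q(-6)*(-144) = -28 + (1/12)*(-144) = -28 - 12 = -40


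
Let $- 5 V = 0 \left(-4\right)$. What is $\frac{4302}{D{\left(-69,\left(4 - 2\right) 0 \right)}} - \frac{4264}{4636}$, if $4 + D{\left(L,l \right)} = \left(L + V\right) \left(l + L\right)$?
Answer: $- \frac{84944}{5513363} \approx -0.015407$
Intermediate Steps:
$V = 0$ ($V = - \frac{0 \left(-4\right)}{5} = \left(- \frac{1}{5}\right) 0 = 0$)
$D{\left(L,l \right)} = -4 + L \left(L + l\right)$ ($D{\left(L,l \right)} = -4 + \left(L + 0\right) \left(l + L\right) = -4 + L \left(L + l\right)$)
$\frac{4302}{D{\left(-69,\left(4 - 2\right) 0 \right)}} - \frac{4264}{4636} = \frac{4302}{-4 + \left(-69\right)^{2} - 69 \left(4 - 2\right) 0} - \frac{4264}{4636} = \frac{4302}{-4 + 4761 - 69 \cdot 2 \cdot 0} - \frac{1066}{1159} = \frac{4302}{-4 + 4761 - 0} - \frac{1066}{1159} = \frac{4302}{-4 + 4761 + 0} - \frac{1066}{1159} = \frac{4302}{4757} - \frac{1066}{1159} = - \frac{84944}{5513363}$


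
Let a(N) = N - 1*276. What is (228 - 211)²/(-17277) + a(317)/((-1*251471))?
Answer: -73383476/4344664467 ≈ -0.016890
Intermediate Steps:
a(N) = -276 + N (a(N) = N - 276 = -276 + N)
(228 - 211)²/(-17277) + a(317)/((-1*251471)) = (228 - 211)²/(-17277) + (-276 + 317)/((-1*251471)) = 17²*(-1/17277) + 41/(-251471) = 289*(-1/17277) + 41*(-1/251471) = -289/17277 - 41/251471 = -73383476/4344664467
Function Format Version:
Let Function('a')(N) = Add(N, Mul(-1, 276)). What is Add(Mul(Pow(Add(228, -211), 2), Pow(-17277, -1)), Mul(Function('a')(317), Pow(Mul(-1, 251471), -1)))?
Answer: Rational(-73383476, 4344664467) ≈ -0.016890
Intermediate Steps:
Function('a')(N) = Add(-276, N) (Function('a')(N) = Add(N, -276) = Add(-276, N))
Add(Mul(Pow(Add(228, -211), 2), Pow(-17277, -1)), Mul(Function('a')(317), Pow(Mul(-1, 251471), -1))) = Add(Mul(Pow(Add(228, -211), 2), Pow(-17277, -1)), Mul(Add(-276, 317), Pow(Mul(-1, 251471), -1))) = Add(Mul(Pow(17, 2), Rational(-1, 17277)), Mul(41, Pow(-251471, -1))) = Add(Mul(289, Rational(-1, 17277)), Mul(41, Rational(-1, 251471))) = Add(Rational(-289, 17277), Rational(-41, 251471)) = Rational(-73383476, 4344664467)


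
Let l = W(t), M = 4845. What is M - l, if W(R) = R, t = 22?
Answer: 4823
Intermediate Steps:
l = 22
M - l = 4845 - 1*22 = 4845 - 22 = 4823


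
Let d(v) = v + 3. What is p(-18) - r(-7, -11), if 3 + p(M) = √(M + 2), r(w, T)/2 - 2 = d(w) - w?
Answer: -13 + 4*I ≈ -13.0 + 4.0*I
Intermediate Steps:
d(v) = 3 + v
r(w, T) = 10 (r(w, T) = 4 + 2*((3 + w) - w) = 4 + 2*3 = 4 + 6 = 10)
p(M) = -3 + √(2 + M) (p(M) = -3 + √(M + 2) = -3 + √(2 + M))
p(-18) - r(-7, -11) = (-3 + √(2 - 18)) - 1*10 = (-3 + √(-16)) - 10 = (-3 + 4*I) - 10 = -13 + 4*I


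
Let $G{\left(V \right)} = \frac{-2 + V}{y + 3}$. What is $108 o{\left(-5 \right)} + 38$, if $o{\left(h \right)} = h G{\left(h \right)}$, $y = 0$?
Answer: $1298$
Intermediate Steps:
$G{\left(V \right)} = - \frac{2}{3} + \frac{V}{3}$ ($G{\left(V \right)} = \frac{-2 + V}{0 + 3} = \frac{-2 + V}{3} = \left(-2 + V\right) \frac{1}{3} = - \frac{2}{3} + \frac{V}{3}$)
$o{\left(h \right)} = h \left(- \frac{2}{3} + \frac{h}{3}\right)$
$108 o{\left(-5 \right)} + 38 = 108 \cdot \frac{1}{3} \left(-5\right) \left(-2 - 5\right) + 38 = 108 \cdot \frac{1}{3} \left(-5\right) \left(-7\right) + 38 = 108 \cdot \frac{35}{3} + 38 = 1260 + 38 = 1298$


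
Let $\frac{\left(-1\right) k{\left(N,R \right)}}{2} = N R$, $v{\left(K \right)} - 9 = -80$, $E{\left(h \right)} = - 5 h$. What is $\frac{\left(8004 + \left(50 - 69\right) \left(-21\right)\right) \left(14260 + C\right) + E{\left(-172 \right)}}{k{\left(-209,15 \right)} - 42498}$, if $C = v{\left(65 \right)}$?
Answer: $- \frac{119231027}{36228} \approx -3291.1$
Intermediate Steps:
$v{\left(K \right)} = -71$ ($v{\left(K \right)} = 9 - 80 = -71$)
$C = -71$
$k{\left(N,R \right)} = - 2 N R$
$\frac{\left(8004 + \left(50 - 69\right) \left(-21\right)\right) \left(14260 + C\right) + E{\left(-172 \right)}}{k{\left(-209,15 \right)} - 42498} = \frac{\left(8004 + \left(50 - 69\right) \left(-21\right)\right) \left(14260 - 71\right) - -860}{\left(-2\right) \left(-209\right) 15 - 42498} = \frac{\left(8004 - -399\right) 14189 + 860}{6270 - 42498} = \frac{\left(8004 + 399\right) 14189 + 860}{-36228} = \left(8403 \cdot 14189 + 860\right) \left(- \frac{1}{36228}\right) = \left(119230167 + 860\right) \left(- \frac{1}{36228}\right) = 119231027 \left(- \frac{1}{36228}\right) = - \frac{119231027}{36228}$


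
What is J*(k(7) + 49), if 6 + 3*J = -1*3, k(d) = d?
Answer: -168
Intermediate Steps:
J = -3 (J = -2 + (-1*3)/3 = -2 + (⅓)*(-3) = -2 - 1 = -3)
J*(k(7) + 49) = -3*(7 + 49) = -3*56 = -168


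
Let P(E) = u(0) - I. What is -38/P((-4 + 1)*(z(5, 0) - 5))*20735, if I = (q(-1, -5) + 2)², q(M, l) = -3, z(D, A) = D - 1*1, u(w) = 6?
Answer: -157586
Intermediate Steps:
z(D, A) = -1 + D (z(D, A) = D - 1 = -1 + D)
I = 1 (I = (-3 + 2)² = (-1)² = 1)
P(E) = 5 (P(E) = 6 - 1*1 = 6 - 1 = 5)
-38/P((-4 + 1)*(z(5, 0) - 5))*20735 = -38/5*20735 = -157586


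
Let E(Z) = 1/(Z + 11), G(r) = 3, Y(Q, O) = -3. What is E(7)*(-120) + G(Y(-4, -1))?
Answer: -11/3 ≈ -3.6667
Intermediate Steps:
E(Z) = 1/(11 + Z)
E(7)*(-120) + G(Y(-4, -1)) = -120/(11 + 7) + 3 = -120/18 + 3 = (1/18)*(-120) + 3 = -20/3 + 3 = -11/3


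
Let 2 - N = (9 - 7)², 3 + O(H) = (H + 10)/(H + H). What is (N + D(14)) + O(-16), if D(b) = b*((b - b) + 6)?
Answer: 1267/16 ≈ 79.188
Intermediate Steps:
O(H) = -3 + (10 + H)/(2*H) (O(H) = -3 + (H + 10)/(H + H) = -3 + (10 + H)/((2*H)) = -3 + (10 + H)*(1/(2*H)) = -3 + (10 + H)/(2*H))
N = -2 (N = 2 - (9 - 7)² = 2 - 1*2² = 2 - 1*4 = 2 - 4 = -2)
D(b) = 6*b (D(b) = b*(0 + 6) = b*6 = 6*b)
(N + D(14)) + O(-16) = (-2 + 6*14) + (-5/2 + 5/(-16)) = (-2 + 84) + (-5/2 + 5*(-1/16)) = 82 + (-5/2 - 5/16) = 82 - 45/16 = 1267/16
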